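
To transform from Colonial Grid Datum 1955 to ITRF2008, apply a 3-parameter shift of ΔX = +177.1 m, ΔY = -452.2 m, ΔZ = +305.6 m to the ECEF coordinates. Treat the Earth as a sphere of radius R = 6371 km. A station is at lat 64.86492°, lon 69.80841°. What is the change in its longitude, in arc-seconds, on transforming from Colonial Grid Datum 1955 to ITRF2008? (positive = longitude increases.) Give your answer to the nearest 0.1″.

Δλ = -24.6″

sin φ = 0.905309, cos φ = 0.424754, sin λ = 0.938544, cos λ = 0.345160.
East component: ΔE = −sin λ·ΔX + cos λ·ΔY = −(0.938544)(177.1) + (0.345160)(-452.2) = -322.30 m.
1° of latitude spans πR/180 = 111195 m; at latitude φ, 1° of longitude spans that × cos φ = 47230.5 m, so Δλ = -322.30 / 47230.5 × 3600 = -24.566″.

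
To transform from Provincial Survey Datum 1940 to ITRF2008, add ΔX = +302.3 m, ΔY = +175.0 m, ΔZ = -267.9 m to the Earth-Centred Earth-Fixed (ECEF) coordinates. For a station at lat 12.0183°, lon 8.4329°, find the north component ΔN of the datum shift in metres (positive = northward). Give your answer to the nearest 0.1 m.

ΔN = -329.6 m

At φ = 12.0183°, λ = 8.4329°: sin φ = 0.208224, cos φ = 0.978081, sin λ = 0.146651, cos λ = 0.989188.
ΔN = −sin φ cos λ·ΔX − sin φ sin λ·ΔY + cos φ·ΔZ = −(0.208224)(0.989188)(302.3) − (0.208224)(0.146651)(175.0) + (0.978081)(-267.9) = -329.64 m.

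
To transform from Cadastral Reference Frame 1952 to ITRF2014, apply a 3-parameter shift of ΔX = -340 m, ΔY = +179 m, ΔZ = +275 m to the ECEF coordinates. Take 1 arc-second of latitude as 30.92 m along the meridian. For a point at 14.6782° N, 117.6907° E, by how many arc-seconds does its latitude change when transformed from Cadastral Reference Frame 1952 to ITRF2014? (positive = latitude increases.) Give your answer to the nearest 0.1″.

Δφ = 6.0″

sin φ = 0.253390, cos φ = 0.967364, sin λ = 0.885469, cos λ = -0.464698.
North component: ΔN = −sin φ cos λ·ΔX − sin φ sin λ·ΔY + cos φ·ΔZ = −(0.253390)(-0.464698)(-340) − (0.253390)(0.885469)(179) + (0.967364)(275) = 185.83 m.
1° of latitude spans 3600 × 30.92 = 111312 m, so Δφ = 185.83 / 111312 × 3600 = 6.010″.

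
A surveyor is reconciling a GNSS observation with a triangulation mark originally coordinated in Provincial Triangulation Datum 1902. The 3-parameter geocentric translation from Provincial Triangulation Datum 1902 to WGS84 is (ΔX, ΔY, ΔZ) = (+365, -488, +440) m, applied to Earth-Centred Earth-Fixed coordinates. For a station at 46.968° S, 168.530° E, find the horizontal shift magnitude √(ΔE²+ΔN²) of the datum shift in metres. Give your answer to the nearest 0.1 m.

The local east axis at (φ, λ) is (−sin λ, cos λ, 0), so ΔE = −sin(168.530°)·365 + cos(168.530°)·(-488) = 405.67 m.
The local north axis is (−sin φ cos λ, −sin φ sin λ, cos φ), giving ΔN = -261.477 − 70.934 + 300.259 = -32.15 m.
Horizontal magnitude = √(ΔE² + ΔN²) = √(405.67² + (-32.15)²) = 406.94 m.

406.9 m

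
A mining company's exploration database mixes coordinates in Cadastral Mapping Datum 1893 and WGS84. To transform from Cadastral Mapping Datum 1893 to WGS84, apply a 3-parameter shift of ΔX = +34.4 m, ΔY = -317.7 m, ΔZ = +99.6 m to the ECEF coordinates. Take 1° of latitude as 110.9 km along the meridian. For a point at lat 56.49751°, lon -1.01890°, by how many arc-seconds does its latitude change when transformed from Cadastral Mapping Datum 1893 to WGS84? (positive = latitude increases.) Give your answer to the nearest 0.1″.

sin φ = 0.833862, cos φ = 0.551973, sin λ = -0.017782, cos λ = 0.999842.
North component: ΔN = −sin φ cos λ·ΔX − sin φ sin λ·ΔY + cos φ·ΔZ = −(0.833862)(0.999842)(34.4) − (0.833862)(-0.017782)(-317.7) + (0.551973)(99.6) = 21.59 m.
1° of latitude spans 110900 m, so Δφ = 21.59 / 110900 × 3600 = 0.701″.

Δφ = 0.7″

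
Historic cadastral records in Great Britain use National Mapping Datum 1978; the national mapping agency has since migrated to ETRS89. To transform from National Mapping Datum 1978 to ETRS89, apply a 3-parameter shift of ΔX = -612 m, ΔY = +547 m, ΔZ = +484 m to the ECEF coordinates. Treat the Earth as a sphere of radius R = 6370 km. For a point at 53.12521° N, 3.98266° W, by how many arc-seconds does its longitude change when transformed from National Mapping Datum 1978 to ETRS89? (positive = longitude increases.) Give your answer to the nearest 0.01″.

Δλ = 27.15″

sin φ = 0.799949, cos φ = 0.600068, sin λ = -0.069455, cos λ = 0.997585.
East component: ΔE = −sin λ·ΔX + cos λ·ΔY = −(-0.069455)(-612) + (0.997585)(547) = 503.17 m.
1° of latitude spans πR/180 = 111177 m; at latitude φ, 1° of longitude spans that × cos φ = 66714.1 m, so Δλ = 503.17 / 66714.1 × 3600 = 27.152″.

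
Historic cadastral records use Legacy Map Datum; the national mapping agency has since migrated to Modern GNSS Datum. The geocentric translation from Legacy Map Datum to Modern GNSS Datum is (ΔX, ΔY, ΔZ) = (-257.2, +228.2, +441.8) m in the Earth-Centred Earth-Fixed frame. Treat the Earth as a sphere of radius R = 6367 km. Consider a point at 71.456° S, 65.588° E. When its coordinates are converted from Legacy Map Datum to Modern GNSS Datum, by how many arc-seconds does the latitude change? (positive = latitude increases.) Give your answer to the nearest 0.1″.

Δφ = 7.7″

sin φ = -0.948080, cos φ = 0.318033, sin λ = 0.910597, cos λ = 0.413295.
North component: ΔN = −sin φ cos λ·ΔX − sin φ sin λ·ΔY + cos φ·ΔZ = −(-0.948080)(0.413295)(-257.2) − (-0.948080)(0.910597)(228.2) + (0.318033)(441.8) = 236.74 m.
1° of latitude spans πR/180 = 111125 m, so Δφ = 236.74 / 111125 × 3600 = 7.669″.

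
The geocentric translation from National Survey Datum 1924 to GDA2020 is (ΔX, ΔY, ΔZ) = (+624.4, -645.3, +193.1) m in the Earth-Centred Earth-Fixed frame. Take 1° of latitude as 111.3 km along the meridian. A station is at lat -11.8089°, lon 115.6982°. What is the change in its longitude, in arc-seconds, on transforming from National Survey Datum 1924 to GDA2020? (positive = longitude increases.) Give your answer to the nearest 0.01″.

sin φ = -0.204648, cos φ = 0.978836, sin λ = 0.901091, cos λ = -0.433631.
East component: ΔE = −sin λ·ΔX + cos λ·ΔY = −(0.901091)(624.4) + (-0.433631)(-645.3) = -282.82 m.
1° of latitude spans 111300 m; at latitude φ, 1° of longitude spans that × cos φ = 108944.4 m, so Δλ = -282.82 / 108944.4 × 3600 = -9.346″.

Δλ = -9.35″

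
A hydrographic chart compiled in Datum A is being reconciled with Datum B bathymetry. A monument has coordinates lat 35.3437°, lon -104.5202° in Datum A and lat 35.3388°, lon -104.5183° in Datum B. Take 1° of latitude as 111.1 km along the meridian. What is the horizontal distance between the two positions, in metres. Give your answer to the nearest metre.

571 m

Δφ = 35.3388° − 35.3437° = -0.0049°; Δλ = -104.5183° − -104.5202° = +0.0019°.
ΔN = Δφ × 111100 = -544.4 m; ΔE = Δλ × 111100 × cos(35.3437°) = +0.0019 × 111100 × 0.815697 = 172.2 m.
Distance = √(ΔE² + ΔN²) = √(172.2² + (-544.4)²) = 571.0 m.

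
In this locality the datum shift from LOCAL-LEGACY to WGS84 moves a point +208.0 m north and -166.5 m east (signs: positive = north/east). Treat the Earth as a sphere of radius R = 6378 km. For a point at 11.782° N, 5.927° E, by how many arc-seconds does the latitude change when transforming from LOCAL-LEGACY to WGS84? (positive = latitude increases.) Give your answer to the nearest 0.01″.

On a sphere of radius R, 1 rad of latitude = R, so Δφ = ΔN / R = 208.0 / 6378000 = 3.2612e-05 rad = 6.727″.

Δφ = 6.73″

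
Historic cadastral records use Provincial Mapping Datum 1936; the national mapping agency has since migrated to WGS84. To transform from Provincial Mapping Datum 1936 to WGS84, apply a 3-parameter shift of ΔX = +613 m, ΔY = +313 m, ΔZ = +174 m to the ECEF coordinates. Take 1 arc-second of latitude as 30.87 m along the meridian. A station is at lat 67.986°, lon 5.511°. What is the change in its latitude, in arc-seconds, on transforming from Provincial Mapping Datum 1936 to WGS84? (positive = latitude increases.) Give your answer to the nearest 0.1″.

Δφ = -17.1″

sin φ = 0.927092, cos φ = 0.374833, sin λ = 0.096037, cos λ = 0.995378.
North component: ΔN = −sin φ cos λ·ΔX − sin φ sin λ·ΔY + cos φ·ΔZ = −(0.927092)(0.995378)(613) − (0.927092)(0.096037)(313) + (0.374833)(174) = -528.33 m.
1° of latitude spans 3600 × 30.87 = 111132 m, so Δφ = -528.33 / 111132 × 3600 = -17.115″.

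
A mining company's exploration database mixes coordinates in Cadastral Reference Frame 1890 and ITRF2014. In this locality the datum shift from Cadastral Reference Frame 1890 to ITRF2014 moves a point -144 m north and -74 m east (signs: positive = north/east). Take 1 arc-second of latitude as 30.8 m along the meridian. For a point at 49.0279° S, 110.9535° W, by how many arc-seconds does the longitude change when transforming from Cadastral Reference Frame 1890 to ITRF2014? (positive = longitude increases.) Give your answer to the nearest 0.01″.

Δλ = -3.66″

At latitude -49.0279°, cos φ = 0.655691.
1″ of longitude at this latitude = 30.80 × cos φ = 20.1953 m, so Δλ = -74.0 / 20.1953 = -3.664″.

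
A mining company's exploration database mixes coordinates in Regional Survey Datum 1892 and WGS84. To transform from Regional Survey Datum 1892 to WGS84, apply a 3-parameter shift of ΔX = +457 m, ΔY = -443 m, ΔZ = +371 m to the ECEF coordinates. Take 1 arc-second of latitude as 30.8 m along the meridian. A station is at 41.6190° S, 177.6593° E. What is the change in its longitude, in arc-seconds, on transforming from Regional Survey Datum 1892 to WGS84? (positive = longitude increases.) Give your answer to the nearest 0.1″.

sin φ = -0.664174, cos φ = 0.747578, sin λ = 0.040842, cos λ = -0.999166.
East component: ΔE = −sin λ·ΔX + cos λ·ΔY = −(0.040842)(457) + (-0.999166)(-443) = 423.97 m.
1° of latitude spans 3600 × 30.80 = 110880 m; at latitude φ, 1° of longitude spans that × cos φ = 82891.4 m, so Δλ = 423.97 / 82891.4 × 3600 = 18.413″.

Δλ = 18.4″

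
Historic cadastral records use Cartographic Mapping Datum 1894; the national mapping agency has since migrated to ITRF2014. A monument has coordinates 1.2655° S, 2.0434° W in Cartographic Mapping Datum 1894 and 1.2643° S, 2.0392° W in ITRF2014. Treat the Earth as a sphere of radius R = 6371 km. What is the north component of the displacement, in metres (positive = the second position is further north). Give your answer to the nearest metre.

ΔN = 133 m

Δφ = -1.2643° − -1.2655° = +0.0012°; Δλ = -2.0392° − -2.0434° = +0.0042°.
1° along a meridian = πR/180 = 111195 m.
ΔN = Δφ × 111195 = 133.4 m; ΔE = Δλ × 111195 × cos(-1.2655°) = +0.0042 × 111195 × 0.999756 = 466.9 m.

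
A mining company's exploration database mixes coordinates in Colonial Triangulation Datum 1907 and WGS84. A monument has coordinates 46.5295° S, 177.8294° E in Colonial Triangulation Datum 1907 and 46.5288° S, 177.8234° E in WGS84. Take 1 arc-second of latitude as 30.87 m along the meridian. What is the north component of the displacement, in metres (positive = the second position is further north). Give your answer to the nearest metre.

ΔN = 78 m

Δφ = -46.5288° − -46.5295° = +0.0007°; Δλ = 177.8234° − 177.8294° = -0.0060°.
1° of latitude = 3600 × 30.87 = 111132 m.
ΔN = Δφ × 111132 = 77.8 m; ΔE = Δλ × 111132 × cos(-46.5295°) = -0.0060 × 111132 × 0.687981 = -458.7 m.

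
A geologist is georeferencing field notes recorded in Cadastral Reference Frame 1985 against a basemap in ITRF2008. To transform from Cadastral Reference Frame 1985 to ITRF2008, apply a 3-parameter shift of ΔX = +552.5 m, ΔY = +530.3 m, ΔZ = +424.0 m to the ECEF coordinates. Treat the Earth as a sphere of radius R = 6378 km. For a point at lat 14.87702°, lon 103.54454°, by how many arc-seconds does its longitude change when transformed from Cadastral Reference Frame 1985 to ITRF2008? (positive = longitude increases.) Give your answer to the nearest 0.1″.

sin φ = 0.256745, cos φ = 0.966479, sin λ = 0.972188, cos λ = -0.234201.
East component: ΔE = −sin λ·ΔX + cos λ·ΔY = −(0.972188)(552.5) + (-0.234201)(530.3) = -661.33 m.
1° of latitude spans πR/180 = 111317 m; at latitude φ, 1° of longitude spans that × cos φ = 107585.7 m, so Δλ = -661.33 / 107585.7 × 3600 = -22.129″.

Δλ = -22.1″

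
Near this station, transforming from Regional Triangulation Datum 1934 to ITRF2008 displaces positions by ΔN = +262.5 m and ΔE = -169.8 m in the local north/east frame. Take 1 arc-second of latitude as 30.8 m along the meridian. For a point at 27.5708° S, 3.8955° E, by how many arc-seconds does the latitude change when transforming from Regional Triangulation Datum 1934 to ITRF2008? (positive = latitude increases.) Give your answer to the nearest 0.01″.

Δφ = 8.52″

1″ of latitude = 30.80 m, so Δφ = 262.5 / 30.80 = 8.523″.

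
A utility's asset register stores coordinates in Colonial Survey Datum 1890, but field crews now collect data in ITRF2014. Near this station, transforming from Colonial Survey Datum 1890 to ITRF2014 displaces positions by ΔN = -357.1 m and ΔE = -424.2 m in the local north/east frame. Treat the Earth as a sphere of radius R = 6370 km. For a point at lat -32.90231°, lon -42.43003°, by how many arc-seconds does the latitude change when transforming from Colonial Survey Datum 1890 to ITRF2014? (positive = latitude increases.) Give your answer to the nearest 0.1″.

On a sphere of radius R, 1 rad of latitude = R, so Δφ = ΔN / R = -357.1 / 6370000 = -5.6060e-05 rad = -11.563″.

Δφ = -11.6″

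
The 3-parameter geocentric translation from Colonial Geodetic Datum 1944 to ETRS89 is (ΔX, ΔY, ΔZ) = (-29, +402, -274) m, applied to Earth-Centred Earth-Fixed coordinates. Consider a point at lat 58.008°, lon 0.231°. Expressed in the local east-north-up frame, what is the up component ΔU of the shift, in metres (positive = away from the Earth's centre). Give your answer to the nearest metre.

At φ = 58.008°, λ = 0.231°: sin φ = 0.848122, cos φ = 0.529801, sin λ = 0.004032, cos λ = 0.999992.
ΔU = cos φ cos λ·ΔX + cos φ sin λ·ΔY + sin φ·ΔZ = (0.529801)(0.999992)(-29) + (0.529801)(0.004032)(402) + (0.848122)(-274) = -246.89 m.

ΔU = -247 m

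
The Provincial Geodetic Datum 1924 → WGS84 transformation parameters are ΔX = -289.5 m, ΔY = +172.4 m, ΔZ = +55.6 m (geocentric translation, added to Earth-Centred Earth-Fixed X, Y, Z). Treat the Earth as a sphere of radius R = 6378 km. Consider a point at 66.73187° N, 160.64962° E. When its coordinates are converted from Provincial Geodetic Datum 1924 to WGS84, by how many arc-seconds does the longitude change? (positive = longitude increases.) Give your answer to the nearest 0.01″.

sin φ = 0.918666, cos φ = 0.395035, sin λ = 0.331344, cos λ = -0.943510.
East component: ΔE = −sin λ·ΔX + cos λ·ΔY = −(0.331344)(-289.5) + (-0.943510)(172.4) = -66.74 m.
1° of latitude spans πR/180 = 111317 m; at latitude φ, 1° of longitude spans that × cos φ = 43974.1 m, so Δλ = -66.74 / 43974.1 × 3600 = -5.464″.

Δλ = -5.46″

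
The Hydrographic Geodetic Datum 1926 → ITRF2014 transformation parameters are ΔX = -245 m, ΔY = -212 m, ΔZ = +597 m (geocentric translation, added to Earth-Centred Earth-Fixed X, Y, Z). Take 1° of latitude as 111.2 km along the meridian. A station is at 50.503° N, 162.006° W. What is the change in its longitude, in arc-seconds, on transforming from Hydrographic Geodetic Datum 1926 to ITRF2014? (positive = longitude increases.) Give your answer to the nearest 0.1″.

sin φ = 0.771658, cos φ = 0.636038, sin λ = -0.308917, cos λ = -0.951089.
East component: ΔE = −sin λ·ΔX + cos λ·ΔY = −(-0.308917)(-245) + (-0.951089)(-212) = 125.95 m.
1° of latitude spans 111200 m; at latitude φ, 1° of longitude spans that × cos φ = 70727.4 m, so Δλ = 125.95 / 70727.4 × 3600 = 6.411″.

Δλ = 6.4″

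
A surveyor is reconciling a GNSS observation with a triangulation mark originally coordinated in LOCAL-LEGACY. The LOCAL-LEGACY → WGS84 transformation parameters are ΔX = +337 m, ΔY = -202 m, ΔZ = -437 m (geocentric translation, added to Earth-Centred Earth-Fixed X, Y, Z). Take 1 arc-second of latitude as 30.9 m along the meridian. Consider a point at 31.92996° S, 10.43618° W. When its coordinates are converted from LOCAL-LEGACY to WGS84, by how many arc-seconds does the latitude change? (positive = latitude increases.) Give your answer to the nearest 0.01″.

sin φ = -0.528882, cos φ = 0.848695, sin λ = -0.181140, cos λ = 0.983457.
North component: ΔN = −sin φ cos λ·ΔX − sin φ sin λ·ΔY + cos φ·ΔZ = −(-0.528882)(0.983457)(337) − (-0.528882)(-0.181140)(-202) + (0.848695)(-437) = -176.24 m.
1° of latitude spans 3600 × 30.90 = 111240 m, so Δφ = -176.24 / 111240 × 3600 = -5.704″.

Δφ = -5.70″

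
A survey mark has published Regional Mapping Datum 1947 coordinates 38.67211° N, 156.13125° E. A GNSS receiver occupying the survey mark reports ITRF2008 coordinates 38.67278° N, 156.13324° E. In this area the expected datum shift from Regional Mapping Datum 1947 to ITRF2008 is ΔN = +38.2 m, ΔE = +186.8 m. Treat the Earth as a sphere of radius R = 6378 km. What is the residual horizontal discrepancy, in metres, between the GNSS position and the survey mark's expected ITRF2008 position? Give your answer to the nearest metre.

Observed coordinate differences: Δφ = +0.00067°, Δλ = +0.00199°.
Converting to metres (1° lat = 111317 m, cos φ = 0.780735): observed ΔN = 74.6 m, observed ΔE = 172.9 m.
Subtracting the expected shift leaves a residual of 74.6 − (38.2) = 36.4 m north and 172.9 − (186.8) = -13.9 m east.
Residual distance = √(36.4² + (-13.9)²) = 38.9 m.

39 m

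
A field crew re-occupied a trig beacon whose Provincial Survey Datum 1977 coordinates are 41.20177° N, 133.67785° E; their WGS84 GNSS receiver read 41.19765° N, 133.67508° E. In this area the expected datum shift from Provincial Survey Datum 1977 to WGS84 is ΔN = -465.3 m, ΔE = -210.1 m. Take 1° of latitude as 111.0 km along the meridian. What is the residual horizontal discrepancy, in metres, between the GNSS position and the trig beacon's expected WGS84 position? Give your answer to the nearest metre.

23 m

Observed coordinate differences: Δφ = -0.00412°, Δλ = -0.00277°.
Converting to metres (1° lat = 111000 m, cos φ = 0.752395): observed ΔN = -457.3 m, observed ΔE = -231.3 m.
Subtracting the expected shift leaves a residual of -457.3 − (-465.3) = 8.0 m north and -231.3 − (-210.1) = -21.2 m east.
Residual distance = √(8.0² + (-21.2)²) = 22.7 m.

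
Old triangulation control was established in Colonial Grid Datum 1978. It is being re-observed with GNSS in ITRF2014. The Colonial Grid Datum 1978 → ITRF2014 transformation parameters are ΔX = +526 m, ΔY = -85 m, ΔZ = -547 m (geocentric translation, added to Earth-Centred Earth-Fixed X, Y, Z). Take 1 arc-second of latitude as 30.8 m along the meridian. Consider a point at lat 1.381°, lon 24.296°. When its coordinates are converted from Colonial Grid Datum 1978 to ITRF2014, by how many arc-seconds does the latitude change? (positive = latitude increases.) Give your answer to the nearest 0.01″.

sin φ = 0.024101, cos φ = 0.999710, sin λ = 0.411451, cos λ = 0.911432.
North component: ΔN = −sin φ cos λ·ΔX − sin φ sin λ·ΔY + cos φ·ΔZ = −(0.024101)(0.911432)(526) − (0.024101)(0.411451)(-85) + (0.999710)(-547) = -557.55 m.
1° of latitude spans 3600 × 30.80 = 110880 m, so Δφ = -557.55 / 110880 × 3600 = -18.102″.

Δφ = -18.10″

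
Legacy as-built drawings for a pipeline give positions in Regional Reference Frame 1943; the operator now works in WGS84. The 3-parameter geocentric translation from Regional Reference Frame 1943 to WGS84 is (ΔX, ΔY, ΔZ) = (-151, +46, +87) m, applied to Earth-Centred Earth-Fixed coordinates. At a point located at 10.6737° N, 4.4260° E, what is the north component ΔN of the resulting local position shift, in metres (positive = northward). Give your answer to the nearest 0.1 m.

The local north axis is (−sin φ cos λ, −sin φ sin λ, cos φ), giving ΔN = 27.884 − 0.657 + 85.495 = 112.72 m.

ΔN = 112.7 m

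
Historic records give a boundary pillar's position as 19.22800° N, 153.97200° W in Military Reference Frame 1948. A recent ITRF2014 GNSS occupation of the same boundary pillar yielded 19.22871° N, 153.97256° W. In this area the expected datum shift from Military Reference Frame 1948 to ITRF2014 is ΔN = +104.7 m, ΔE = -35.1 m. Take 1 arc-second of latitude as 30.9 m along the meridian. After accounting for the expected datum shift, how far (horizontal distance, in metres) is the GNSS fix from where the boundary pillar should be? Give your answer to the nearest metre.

Observed coordinate differences: Δφ = +0.00071°, Δλ = -0.00056°.
Converting to metres (1° lat = 111240 m, cos φ = 0.944216): observed ΔN = 79.0 m, observed ΔE = -58.8 m.
Subtracting the expected shift leaves a residual of 79.0 − (104.7) = -25.7 m north and -58.8 − (-35.1) = -23.7 m east.
Residual distance = √((-25.7)² + (-23.7)²) = 35.0 m.

35 m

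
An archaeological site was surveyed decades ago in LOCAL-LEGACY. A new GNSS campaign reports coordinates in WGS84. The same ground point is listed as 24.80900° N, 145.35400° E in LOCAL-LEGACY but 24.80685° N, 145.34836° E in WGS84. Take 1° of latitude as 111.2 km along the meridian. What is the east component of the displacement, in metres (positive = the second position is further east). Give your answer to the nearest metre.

ΔE = -569 m

Δφ = 24.80685° − 24.80900° = -0.00215°; Δλ = 145.34836° − 145.35400° = -0.00564°.
ΔN = Δφ × 111200 = -239.1 m; ΔE = Δλ × 111200 × cos(24.80900°) = -0.00564 × 111200 × 0.907712 = -569.3 m.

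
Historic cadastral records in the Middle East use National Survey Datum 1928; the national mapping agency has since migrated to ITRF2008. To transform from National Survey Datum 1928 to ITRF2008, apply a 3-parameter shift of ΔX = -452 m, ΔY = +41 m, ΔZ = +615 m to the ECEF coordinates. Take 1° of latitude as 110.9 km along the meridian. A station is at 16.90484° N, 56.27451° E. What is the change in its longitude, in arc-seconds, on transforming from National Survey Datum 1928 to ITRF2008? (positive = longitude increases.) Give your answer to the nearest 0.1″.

sin φ = 0.290783, cos φ = 0.956789, sin λ = 0.831707, cos λ = 0.555214.
East component: ΔE = −sin λ·ΔX + cos λ·ΔY = −(0.831707)(-452) + (0.555214)(41) = 398.70 m.
1° of latitude spans 110900 m; at latitude φ, 1° of longitude spans that × cos φ = 106107.9 m, so Δλ = 398.70 / 106107.9 × 3600 = 13.527″.

Δλ = 13.5″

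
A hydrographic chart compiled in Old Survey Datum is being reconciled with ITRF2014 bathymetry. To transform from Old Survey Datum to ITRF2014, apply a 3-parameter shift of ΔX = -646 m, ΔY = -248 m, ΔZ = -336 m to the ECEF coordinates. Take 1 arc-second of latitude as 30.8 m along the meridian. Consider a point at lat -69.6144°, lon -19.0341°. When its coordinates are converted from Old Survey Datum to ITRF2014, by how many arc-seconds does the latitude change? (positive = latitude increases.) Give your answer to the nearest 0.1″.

Δφ = -19.9″

sin φ = -0.937370, cos φ = 0.348336, sin λ = -0.326131, cos λ = 0.945325.
North component: ΔN = −sin φ cos λ·ΔX − sin φ sin λ·ΔY + cos φ·ΔZ = −(-0.937370)(0.945325)(-646) − (-0.937370)(-0.326131)(-248) + (0.348336)(-336) = -613.66 m.
1° of latitude spans 3600 × 30.80 = 110880 m, so Δφ = -613.66 / 110880 × 3600 = -19.924″.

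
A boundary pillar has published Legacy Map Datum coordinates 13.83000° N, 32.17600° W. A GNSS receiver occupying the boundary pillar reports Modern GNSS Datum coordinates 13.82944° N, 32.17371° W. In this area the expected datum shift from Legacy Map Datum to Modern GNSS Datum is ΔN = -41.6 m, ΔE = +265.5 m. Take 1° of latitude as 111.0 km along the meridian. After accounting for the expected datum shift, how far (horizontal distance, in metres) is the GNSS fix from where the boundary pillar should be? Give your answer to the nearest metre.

Observed coordinate differences: Δφ = -0.00056°, Δλ = +0.00229°.
Converting to metres (1° lat = 111000 m, cos φ = 0.971009): observed ΔN = -62.2 m, observed ΔE = 246.8 m.
Subtracting the expected shift leaves a residual of -62.2 − (-41.6) = -20.6 m north and 246.8 − (265.5) = -18.7 m east.
Residual distance = √((-20.6)² + (-18.7)²) = 27.8 m.

28 m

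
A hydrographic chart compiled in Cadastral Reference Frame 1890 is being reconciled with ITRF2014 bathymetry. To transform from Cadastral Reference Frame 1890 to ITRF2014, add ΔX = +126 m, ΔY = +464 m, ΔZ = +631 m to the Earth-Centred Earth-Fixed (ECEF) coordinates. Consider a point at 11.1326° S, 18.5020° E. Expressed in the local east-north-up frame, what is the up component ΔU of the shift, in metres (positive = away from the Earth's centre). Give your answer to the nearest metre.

The local up (radial) axis is (cos φ cos λ, cos φ sin λ, sin φ), giving ΔU = 117.239 + 144.474 − 121.834 = 139.88 m.

ΔU = 140 m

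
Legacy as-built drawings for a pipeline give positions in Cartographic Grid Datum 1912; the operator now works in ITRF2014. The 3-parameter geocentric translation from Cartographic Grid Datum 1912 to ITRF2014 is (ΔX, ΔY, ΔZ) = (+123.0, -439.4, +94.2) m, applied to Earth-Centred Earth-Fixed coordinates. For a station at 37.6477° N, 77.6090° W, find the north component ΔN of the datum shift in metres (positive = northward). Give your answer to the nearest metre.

ΔN = -204 m

At φ = 37.6477°, λ = -77.6090°: sin φ = 0.610805, cos φ = 0.791781, sin λ = -0.976706, cos λ = 0.214582.
ΔN = −sin φ cos λ·ΔX − sin φ sin λ·ΔY + cos φ·ΔZ = −(0.610805)(0.214582)(123.0) − (0.610805)(-0.976706)(-439.4) + (0.791781)(94.2) = -203.67 m.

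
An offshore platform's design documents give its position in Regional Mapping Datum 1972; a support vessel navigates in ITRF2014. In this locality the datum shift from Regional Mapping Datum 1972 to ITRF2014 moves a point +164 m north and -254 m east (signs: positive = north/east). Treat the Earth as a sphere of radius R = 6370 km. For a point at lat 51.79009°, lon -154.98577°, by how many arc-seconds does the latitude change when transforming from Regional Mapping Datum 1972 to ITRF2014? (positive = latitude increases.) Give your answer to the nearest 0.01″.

Δφ = 5.31″

On a sphere of radius R, 1 rad of latitude = R, so Δφ = ΔN / R = 164.0 / 6370000 = 2.5746e-05 rad = 5.310″.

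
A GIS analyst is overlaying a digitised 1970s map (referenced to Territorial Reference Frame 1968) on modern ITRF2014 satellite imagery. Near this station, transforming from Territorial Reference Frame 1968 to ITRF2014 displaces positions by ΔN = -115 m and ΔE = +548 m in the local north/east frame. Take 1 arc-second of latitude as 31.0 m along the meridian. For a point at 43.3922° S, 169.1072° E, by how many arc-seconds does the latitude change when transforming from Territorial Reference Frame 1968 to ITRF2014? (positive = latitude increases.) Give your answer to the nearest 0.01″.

Δφ = -3.71″

1″ of latitude = 31.00 m, so Δφ = -115.0 / 31.00 = -3.710″.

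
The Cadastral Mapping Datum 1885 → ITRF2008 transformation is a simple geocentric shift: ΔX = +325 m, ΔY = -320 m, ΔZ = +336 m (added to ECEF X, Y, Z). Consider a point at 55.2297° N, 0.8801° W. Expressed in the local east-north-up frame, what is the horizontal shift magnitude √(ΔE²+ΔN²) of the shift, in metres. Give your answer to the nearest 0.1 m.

At φ = 55.2297°, λ = -0.8801°: sin φ = 0.821445, cos φ = 0.570288, sin λ = -0.015360, cos λ = 0.999882.
ΔE = −sin λ·ΔX + cos λ·ΔY = −(-0.015360)·(325) + (0.999882)·(-320) = -314.97 m.
ΔN = −sin φ cos λ·ΔX − sin φ sin λ·ΔY + cos φ·ΔZ = −(0.821445)(0.999882)(325) − (0.821445)(-0.015360)(-320) + (0.570288)(336) = -79.36 m.
Horizontal magnitude = √(ΔE² + ΔN²) = √((-314.97)² + (-79.36)²) = 324.81 m.

324.8 m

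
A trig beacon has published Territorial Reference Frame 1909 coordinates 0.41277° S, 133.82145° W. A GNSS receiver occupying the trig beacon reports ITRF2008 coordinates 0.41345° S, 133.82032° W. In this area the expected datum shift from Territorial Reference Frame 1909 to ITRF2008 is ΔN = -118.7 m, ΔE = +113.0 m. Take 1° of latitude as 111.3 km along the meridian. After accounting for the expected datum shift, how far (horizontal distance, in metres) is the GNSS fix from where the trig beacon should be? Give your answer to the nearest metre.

45 m

Observed coordinate differences: Δφ = -0.00068°, Δλ = +0.00113°.
Converting to metres (1° lat = 111300 m, cos φ = 0.999974): observed ΔN = -75.7 m, observed ΔE = 125.8 m.
Subtracting the expected shift leaves a residual of -75.7 − (-118.7) = 43.0 m north and 125.8 − (113.0) = 12.8 m east.
Residual distance = √(43.0² + 12.8²) = 44.9 m.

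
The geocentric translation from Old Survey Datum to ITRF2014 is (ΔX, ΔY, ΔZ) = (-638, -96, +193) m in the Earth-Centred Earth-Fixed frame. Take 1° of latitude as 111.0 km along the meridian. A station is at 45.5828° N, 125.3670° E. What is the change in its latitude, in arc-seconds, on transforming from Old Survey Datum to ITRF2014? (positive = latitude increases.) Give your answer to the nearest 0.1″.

Δφ = -2.4″

sin φ = 0.714263, cos φ = 0.699878, sin λ = 0.815461, cos λ = -0.578812.
North component: ΔN = −sin φ cos λ·ΔX − sin φ sin λ·ΔY + cos φ·ΔZ = −(0.714263)(-0.578812)(-638) − (0.714263)(0.815461)(-96) + (0.699878)(193) = -72.77 m.
1° of latitude spans 111000 m, so Δφ = -72.77 / 111000 × 3600 = -2.360″.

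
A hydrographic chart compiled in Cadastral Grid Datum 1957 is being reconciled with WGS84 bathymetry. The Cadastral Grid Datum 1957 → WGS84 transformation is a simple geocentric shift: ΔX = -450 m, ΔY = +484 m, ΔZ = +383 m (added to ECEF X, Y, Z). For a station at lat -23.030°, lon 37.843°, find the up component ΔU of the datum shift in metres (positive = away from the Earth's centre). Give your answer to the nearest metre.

ΔU = -204 m

The local up (radial) axis is (cos φ cos λ, cos φ sin λ, sin φ), giving ΔU = -327.040 + 273.268 − 149.835 = -203.61 m.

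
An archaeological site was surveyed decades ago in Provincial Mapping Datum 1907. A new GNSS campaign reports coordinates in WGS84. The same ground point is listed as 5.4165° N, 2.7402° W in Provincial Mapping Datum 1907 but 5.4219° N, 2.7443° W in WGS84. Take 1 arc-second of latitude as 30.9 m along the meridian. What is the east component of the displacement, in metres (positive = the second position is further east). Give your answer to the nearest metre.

Δφ = 5.4219° − 5.4165° = +0.0054°; Δλ = -2.7443° − -2.7402° = -0.0041°.
1° of latitude = 3600 × 30.90 = 111240 m.
ΔN = Δφ × 111240 = 600.7 m; ΔE = Δλ × 111240 × cos(5.4165°) = -0.0041 × 111240 × 0.995535 = -454.0 m.

ΔE = -454 m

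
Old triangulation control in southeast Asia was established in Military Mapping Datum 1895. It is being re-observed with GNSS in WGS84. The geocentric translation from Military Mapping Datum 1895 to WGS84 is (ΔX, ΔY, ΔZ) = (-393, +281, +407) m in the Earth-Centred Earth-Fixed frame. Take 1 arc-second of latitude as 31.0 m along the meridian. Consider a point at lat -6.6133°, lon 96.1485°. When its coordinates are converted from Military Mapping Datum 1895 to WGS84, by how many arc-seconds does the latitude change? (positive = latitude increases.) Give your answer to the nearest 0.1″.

sin φ = -0.115168, cos φ = 0.993346, sin λ = 0.994248, cos λ = -0.107106.
North component: ΔN = −sin φ cos λ·ΔX − sin φ sin λ·ΔY + cos φ·ΔZ = −(-0.115168)(-0.107106)(-393) − (-0.115168)(0.994248)(281) + (0.993346)(407) = 441.32 m.
1° of latitude spans 3600 × 31.00 = 111600 m, so Δφ = 441.32 / 111600 × 3600 = 14.236″.

Δφ = 14.2″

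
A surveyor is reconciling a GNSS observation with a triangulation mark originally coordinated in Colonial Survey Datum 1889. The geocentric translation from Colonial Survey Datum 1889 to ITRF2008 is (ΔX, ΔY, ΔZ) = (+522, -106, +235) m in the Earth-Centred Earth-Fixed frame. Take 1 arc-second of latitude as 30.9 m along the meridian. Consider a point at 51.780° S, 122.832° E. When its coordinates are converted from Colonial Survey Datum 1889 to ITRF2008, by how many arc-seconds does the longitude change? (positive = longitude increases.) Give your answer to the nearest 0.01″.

Δλ = -19.94″

sin φ = -0.785641, cos φ = 0.618683, sin λ = 0.840264, cos λ = -0.542178.
East component: ΔE = −sin λ·ΔX + cos λ·ΔY = −(0.840264)(522) + (-0.542178)(-106) = -381.15 m.
1° of latitude spans 3600 × 30.90 = 111240 m; at latitude φ, 1° of longitude spans that × cos φ = 68822.3 m, so Δλ = -381.15 / 68822.3 × 3600 = -19.937″.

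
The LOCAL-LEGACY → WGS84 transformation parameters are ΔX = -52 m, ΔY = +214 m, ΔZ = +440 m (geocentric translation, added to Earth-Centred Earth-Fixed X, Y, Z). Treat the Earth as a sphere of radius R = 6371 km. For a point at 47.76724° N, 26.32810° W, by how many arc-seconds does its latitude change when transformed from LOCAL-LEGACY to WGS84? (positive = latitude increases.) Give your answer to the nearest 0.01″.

sin φ = 0.740420, cos φ = 0.672144, sin λ = -0.443511, cos λ = 0.896269.
North component: ΔN = −sin φ cos λ·ΔX − sin φ sin λ·ΔY + cos φ·ΔZ = −(0.740420)(0.896269)(-52) − (0.740420)(-0.443511)(214) + (0.672144)(440) = 400.53 m.
1° of latitude spans πR/180 = 111195 m, so Δφ = 400.53 / 111195 × 3600 = 12.967″.

Δφ = 12.97″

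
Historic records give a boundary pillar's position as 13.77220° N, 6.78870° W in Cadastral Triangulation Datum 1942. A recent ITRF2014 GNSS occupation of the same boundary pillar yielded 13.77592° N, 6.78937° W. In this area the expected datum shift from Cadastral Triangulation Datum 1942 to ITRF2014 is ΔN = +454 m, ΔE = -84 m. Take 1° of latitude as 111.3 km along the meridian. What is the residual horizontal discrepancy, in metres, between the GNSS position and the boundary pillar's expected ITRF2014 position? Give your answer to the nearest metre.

42 m

Observed coordinate differences: Δφ = +0.00372°, Δλ = -0.00067°.
Converting to metres (1° lat = 111300 m, cos φ = 0.971250): observed ΔN = 414.0 m, observed ΔE = -72.4 m.
Subtracting the expected shift leaves a residual of 414.0 − (454) = -40.0 m north and -72.4 − (-84) = 11.6 m east.
Residual distance = √((-40.0)² + 11.6²) = 41.6 m.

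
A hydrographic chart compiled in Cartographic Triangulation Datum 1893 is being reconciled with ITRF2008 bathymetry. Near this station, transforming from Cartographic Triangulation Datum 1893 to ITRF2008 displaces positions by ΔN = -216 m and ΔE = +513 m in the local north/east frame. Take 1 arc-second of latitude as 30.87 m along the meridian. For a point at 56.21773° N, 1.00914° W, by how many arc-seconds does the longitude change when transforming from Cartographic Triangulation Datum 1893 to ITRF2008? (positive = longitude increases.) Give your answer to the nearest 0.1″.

Δλ = 29.9″

At latitude 56.21773°, cos φ = 0.556038.
1″ of longitude at this latitude = 30.87 × cos φ = 17.1649 m, so Δλ = 513.0 / 17.1649 = 29.887″.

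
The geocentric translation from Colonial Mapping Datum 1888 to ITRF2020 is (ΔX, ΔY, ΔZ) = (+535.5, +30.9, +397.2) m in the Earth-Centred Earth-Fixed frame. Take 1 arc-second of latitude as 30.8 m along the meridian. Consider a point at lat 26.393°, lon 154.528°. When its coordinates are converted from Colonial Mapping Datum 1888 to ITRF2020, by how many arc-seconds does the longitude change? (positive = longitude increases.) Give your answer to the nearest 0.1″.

Δλ = -9.4″

sin φ = 0.444526, cos φ = 0.895766, sin λ = 0.430070, cos λ = -0.902796.
East component: ΔE = −sin λ·ΔX + cos λ·ΔY = −(0.430070)(535.5) + (-0.902796)(30.9) = -258.20 m.
1° of latitude spans 3600 × 30.80 = 110880 m; at latitude φ, 1° of longitude spans that × cos φ = 99322.5 m, so Δλ = -258.20 / 99322.5 × 3600 = -9.359″.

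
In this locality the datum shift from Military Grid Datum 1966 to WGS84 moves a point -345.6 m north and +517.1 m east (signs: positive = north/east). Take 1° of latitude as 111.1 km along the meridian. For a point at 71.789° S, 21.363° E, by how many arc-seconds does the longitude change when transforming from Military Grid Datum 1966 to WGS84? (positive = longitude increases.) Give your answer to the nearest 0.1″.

At latitude -71.789°, cos φ = 0.312517.
1° of longitude at this latitude = 111.1 × cos φ = 34.72 km, so Δλ = 517.1 / 34720.7 = 0.0148931° = 53.615″.

Δλ = 53.6″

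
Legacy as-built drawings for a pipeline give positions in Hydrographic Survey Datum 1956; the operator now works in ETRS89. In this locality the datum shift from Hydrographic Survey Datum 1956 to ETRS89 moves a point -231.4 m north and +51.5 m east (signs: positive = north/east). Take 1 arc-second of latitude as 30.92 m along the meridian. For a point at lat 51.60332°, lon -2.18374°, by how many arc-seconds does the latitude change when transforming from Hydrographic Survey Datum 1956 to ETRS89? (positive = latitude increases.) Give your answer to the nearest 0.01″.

Δφ = -7.48″

1″ of latitude = 30.92 m, so Δφ = -231.4 / 30.92 = -7.484″.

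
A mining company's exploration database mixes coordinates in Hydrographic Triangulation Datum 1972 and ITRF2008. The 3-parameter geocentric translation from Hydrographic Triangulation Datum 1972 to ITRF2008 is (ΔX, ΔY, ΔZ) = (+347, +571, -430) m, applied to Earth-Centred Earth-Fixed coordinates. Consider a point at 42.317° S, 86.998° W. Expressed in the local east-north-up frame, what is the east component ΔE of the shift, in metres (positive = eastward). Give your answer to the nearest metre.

At φ = -42.317°, λ = -86.998°: sin φ = -0.673232, cos φ = 0.739431, sin λ = -0.998628, cos λ = 0.052371.
ΔE = −sin λ·ΔX + cos λ·ΔY = −(-0.998628)·(347) + (0.052371)·(571) = 376.43 m.

ΔE = 376 m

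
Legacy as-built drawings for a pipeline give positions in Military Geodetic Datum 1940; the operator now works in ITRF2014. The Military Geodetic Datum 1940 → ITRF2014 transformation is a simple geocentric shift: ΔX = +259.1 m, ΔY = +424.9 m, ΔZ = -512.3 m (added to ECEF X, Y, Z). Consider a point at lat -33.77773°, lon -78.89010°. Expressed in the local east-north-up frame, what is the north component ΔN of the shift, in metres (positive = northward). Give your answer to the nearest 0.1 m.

The local north axis is (−sin φ cos λ, −sin φ sin λ, cos φ), giving ΔN = 27.758 − 231.806 − 425.824 = -629.87 m.

ΔN = -629.9 m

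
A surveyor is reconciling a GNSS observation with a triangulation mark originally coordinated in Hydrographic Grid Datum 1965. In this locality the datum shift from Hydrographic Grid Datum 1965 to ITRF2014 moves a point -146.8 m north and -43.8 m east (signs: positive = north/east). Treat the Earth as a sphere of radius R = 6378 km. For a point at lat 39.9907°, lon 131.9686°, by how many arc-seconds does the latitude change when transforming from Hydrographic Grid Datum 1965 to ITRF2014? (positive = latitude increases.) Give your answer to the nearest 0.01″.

On a sphere of radius R, 1 rad of latitude = R, so Δφ = ΔN / R = -146.8 / 6378000 = -2.3017e-05 rad = -4.748″.

Δφ = -4.75″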